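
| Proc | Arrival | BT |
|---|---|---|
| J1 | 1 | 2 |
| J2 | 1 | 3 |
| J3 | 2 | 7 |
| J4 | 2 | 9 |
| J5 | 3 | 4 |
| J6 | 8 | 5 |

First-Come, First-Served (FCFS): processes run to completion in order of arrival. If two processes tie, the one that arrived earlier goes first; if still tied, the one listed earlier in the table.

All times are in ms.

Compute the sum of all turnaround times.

Gantt: | idle 0-1 | J1 1-3 | J2 3-6 | J3 6-13 | J4 13-22 | J5 22-26 | J6 26-31 |
Completion: J1=3  J2=6  J3=13  J4=22  J5=26  J6=31
Turnaround (C−A): J1=2  J2=5  J3=11  J4=20  J5=23  J6=23
Turnaround = completion − arrival: J1=2, J2=5, J3=11, J4=20, J5=23, J6=23
Total turnaround = 2 + 5 + 11 + 20 + 23 + 23 = 84

84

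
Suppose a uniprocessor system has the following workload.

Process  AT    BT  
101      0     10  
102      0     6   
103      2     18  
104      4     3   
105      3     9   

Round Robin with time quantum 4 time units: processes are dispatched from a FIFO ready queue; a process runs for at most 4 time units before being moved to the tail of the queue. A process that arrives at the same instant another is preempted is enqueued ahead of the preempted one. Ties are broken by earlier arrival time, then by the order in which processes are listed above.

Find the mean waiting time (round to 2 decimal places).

Schedule: | 101 0-4 | 102 4-8 | 103 8-12 | 105 12-16 | 104 16-19 | 101 19-23 | 102 23-25 | 103 25-29 | 105 29-33 | 101 33-35 | 103 35-39 | 105 39-40 | 103 40-46 |
Completion: 101=35  102=25  103=46  104=19  105=40
Turnaround (C−A): 101=35  102=25  103=44  104=15  105=37
Waiting times: 101=25, 102=19, 103=26, 104=12, 105=28
Average waiting = (25+19+26+12+28) / 5 = 110/5 = 22.00

22.00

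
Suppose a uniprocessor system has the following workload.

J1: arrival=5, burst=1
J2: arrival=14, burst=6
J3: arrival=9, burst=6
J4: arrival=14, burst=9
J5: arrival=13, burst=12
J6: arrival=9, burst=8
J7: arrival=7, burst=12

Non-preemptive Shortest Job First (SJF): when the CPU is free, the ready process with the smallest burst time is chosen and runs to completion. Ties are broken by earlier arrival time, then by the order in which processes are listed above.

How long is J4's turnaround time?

34

Gantt: | idle 0-5 | J1 5-6 | idle 6-7 | J7 7-19 | J3 19-25 | J2 25-31 | J6 31-39 | J4 39-48 | J5 48-60 |
Completion: J1=6  J2=31  J3=25  J4=48  J5=60  J6=39  J7=19
Turnaround(J4) = completion − arrival = 48 − 14 = 34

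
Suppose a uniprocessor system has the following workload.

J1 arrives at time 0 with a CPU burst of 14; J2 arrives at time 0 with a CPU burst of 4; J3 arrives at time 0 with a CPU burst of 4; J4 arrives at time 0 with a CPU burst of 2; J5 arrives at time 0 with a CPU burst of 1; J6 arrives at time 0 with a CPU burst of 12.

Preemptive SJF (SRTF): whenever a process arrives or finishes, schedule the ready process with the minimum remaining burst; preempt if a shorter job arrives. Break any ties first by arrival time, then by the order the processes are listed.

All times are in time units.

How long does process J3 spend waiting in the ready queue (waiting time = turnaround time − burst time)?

7

Timeline: | J5 0-1 | J4 1-3 | J2 3-7 | J3 7-11 | J6 11-23 | J1 23-37 |
Completion: J1=37  J2=7  J3=11  J4=3  J5=1  J6=23
Waiting(J3) = turnaround − burst = 11 − 4 = 7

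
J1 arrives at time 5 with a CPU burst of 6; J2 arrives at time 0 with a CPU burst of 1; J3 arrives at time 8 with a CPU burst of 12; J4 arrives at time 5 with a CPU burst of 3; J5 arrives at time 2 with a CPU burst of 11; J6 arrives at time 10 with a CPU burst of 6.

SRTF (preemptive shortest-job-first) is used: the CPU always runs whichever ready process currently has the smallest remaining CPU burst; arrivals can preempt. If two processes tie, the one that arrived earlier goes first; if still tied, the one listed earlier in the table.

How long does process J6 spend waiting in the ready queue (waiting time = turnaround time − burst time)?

4

Schedule: | J2 0-1 | idle 1-2 | J5 2-5 | J4 5-8 | J1 8-14 | J6 14-20 | J5 20-28 | J3 28-40 |
Completion: J1=14  J2=1  J3=40  J4=8  J5=28  J6=20
Waiting(J6) = turnaround − burst = 10 − 6 = 4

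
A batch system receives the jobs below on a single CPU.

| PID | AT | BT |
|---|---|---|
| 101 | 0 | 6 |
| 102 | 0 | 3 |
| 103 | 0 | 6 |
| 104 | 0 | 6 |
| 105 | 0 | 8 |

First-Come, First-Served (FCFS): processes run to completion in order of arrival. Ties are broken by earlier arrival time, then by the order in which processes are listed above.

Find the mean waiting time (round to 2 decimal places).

10.20

Gantt: | 101 0-6 | 102 6-9 | 103 9-15 | 104 15-21 | 105 21-29 |
Completion: 101=6  102=9  103=15  104=21  105=29
Waiting times: 101=0, 102=6, 103=9, 104=15, 105=21
Average waiting = (0+6+9+15+21) / 5 = 51/5 = 10.20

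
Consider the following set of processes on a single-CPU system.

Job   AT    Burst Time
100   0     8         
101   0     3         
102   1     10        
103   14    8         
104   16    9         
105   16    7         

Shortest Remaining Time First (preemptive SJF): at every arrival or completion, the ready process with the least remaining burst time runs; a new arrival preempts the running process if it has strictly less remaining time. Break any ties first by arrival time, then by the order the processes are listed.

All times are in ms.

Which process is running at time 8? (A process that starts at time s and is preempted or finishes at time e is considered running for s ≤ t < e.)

100

Schedule: | 101 0-3 | 100 3-11 | 102 11-21 | 105 21-28 | 103 28-36 | 104 36-45 |
Completion: 100=11  101=3  102=21  103=36  104=45  105=28
Turnaround (C−A): 100=11  101=3  102=20  103=22  104=29  105=12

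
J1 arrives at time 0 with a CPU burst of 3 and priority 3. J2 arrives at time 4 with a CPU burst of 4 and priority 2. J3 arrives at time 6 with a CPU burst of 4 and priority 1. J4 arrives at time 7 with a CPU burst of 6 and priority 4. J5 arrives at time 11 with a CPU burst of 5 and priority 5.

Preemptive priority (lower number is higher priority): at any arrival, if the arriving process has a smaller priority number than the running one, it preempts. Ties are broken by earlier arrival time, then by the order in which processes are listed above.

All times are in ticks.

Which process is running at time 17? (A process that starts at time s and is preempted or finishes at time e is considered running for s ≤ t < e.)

Timeline: | J1 0-3 | idle 3-4 | J2 4-6 | J3 6-10 | J2 10-12 | J4 12-18 | J5 18-23 |
Completion: J1=3  J2=12  J3=10  J4=18  J5=23
Turnaround (C−A): J1=3  J2=8  J3=4  J4=11  J5=12

J4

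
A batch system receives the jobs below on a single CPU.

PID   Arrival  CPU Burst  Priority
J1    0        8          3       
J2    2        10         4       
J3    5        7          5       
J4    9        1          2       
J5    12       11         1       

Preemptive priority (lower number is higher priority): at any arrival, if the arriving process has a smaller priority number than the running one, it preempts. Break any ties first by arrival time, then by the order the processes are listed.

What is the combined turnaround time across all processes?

80

Gantt: | J1 0-8 | J2 8-9 | J4 9-10 | J2 10-12 | J5 12-23 | J2 23-30 | J3 30-37 |
Completion: J1=8  J2=30  J3=37  J4=10  J5=23
Turnaround (C−A): J1=8  J2=28  J3=32  J4=1  J5=11
Turnaround = completion − arrival: J1=8, J2=28, J3=32, J4=1, J5=11
Total turnaround = 8 + 28 + 32 + 1 + 11 = 80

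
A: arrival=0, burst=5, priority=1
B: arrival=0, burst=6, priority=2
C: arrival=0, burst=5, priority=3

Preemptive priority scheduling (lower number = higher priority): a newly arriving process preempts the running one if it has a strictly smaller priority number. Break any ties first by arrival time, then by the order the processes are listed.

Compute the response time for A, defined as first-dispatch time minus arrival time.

0

Schedule: | A 0-5 | B 5-11 | C 11-16 |
Completion: A=5  B=11  C=16
Response(A) = first start − arrival = 0 − 0 = 0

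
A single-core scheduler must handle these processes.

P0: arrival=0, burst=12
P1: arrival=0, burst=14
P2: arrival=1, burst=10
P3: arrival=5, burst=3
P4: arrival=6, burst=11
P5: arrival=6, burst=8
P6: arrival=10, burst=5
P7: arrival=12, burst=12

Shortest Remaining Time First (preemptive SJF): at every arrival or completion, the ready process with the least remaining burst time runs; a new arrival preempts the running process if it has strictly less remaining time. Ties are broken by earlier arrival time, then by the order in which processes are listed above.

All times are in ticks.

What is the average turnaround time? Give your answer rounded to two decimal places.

Timeline: | P0 0-1 | P2 1-5 | P3 5-8 | P2 8-14 | P6 14-19 | P5 19-27 | P0 27-38 | P4 38-49 | P7 49-61 | P1 61-75 |
Completion: P0=38  P1=75  P2=14  P3=8  P4=49  P5=27  P6=19  P7=61
Turnaround (C−A): P0=38  P1=75  P2=13  P3=3  P4=43  P5=21  P6=9  P7=49
Turnaround times: P0=38, P1=75, P2=13, P3=3, P4=43, P5=21, P6=9, P7=49
Average turnaround = (38+75+13+3+43+21+9+49) / 8 = 251/8 = 31.38

31.38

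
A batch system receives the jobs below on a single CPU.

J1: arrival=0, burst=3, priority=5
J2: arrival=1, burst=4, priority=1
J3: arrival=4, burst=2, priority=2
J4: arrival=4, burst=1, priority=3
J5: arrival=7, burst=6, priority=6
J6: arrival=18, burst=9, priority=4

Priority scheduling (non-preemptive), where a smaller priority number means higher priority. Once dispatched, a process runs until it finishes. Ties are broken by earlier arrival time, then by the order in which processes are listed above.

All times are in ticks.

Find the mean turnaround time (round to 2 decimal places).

6.33

Gantt: | J1 0-3 | J2 3-7 | J3 7-9 | J4 9-10 | J5 10-16 | idle 16-18 | J6 18-27 |
Completion: J1=3  J2=7  J3=9  J4=10  J5=16  J6=27
Turnaround times: J1=3, J2=6, J3=5, J4=6, J5=9, J6=9
Average turnaround = (3+6+5+6+9+9) / 6 = 38/6 = 6.33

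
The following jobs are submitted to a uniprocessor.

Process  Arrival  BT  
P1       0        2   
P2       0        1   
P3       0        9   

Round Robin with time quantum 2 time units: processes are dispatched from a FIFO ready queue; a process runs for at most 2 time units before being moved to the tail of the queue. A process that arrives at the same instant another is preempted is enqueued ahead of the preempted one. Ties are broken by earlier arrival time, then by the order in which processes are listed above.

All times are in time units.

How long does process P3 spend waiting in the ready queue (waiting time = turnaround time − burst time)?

Gantt: | P1 0-2 | P2 2-3 | P3 3-12 |
Completion: P1=2  P2=3  P3=12
Turnaround (C−A): P1=2  P2=3  P3=12
Waiting(P3) = turnaround − burst = 12 − 9 = 3

3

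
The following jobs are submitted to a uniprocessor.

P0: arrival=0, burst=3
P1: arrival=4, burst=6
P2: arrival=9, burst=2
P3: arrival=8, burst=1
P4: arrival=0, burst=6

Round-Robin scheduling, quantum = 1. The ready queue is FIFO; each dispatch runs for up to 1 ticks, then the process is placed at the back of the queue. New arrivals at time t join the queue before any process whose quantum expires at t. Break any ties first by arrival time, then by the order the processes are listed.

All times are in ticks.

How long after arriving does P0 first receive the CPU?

0

Gantt: | P0 0-1 | P4 1-2 | P0 2-3 | P4 3-4 | P0 4-5 | P1 5-6 | P4 6-7 | P1 7-8 | P4 8-9 | P3 9-10 | P1 10-11 | P2 11-12 | P4 12-13 | P1 13-14 | P2 14-15 | P4 15-16 | P1 16-18 |
Completion: P0=5  P1=18  P2=15  P3=10  P4=16
Turnaround (C−A): P0=5  P1=14  P2=6  P3=2  P4=16
Response(P0) = first start − arrival = 0 − 0 = 0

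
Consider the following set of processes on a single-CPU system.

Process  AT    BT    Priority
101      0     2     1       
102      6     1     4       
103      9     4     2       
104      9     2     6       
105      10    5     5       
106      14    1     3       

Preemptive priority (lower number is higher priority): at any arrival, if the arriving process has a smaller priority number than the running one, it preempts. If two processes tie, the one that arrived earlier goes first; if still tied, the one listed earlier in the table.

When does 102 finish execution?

Schedule: | 101 0-2 | idle 2-6 | 102 6-7 | idle 7-9 | 103 9-13 | 105 13-14 | 106 14-15 | 105 15-19 | 104 19-21 |
Completion: 101=2  102=7  103=13  104=21  105=19  106=15

7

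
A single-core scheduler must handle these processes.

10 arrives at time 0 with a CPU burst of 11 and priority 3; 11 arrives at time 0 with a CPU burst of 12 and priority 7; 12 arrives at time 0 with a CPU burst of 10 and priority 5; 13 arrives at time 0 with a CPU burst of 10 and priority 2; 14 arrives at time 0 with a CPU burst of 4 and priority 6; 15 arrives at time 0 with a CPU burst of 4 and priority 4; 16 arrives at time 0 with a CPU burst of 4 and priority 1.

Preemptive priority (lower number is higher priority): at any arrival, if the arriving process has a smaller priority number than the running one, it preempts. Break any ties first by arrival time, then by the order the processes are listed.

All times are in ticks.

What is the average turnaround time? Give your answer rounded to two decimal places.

Schedule: | 16 0-4 | 13 4-14 | 10 14-25 | 15 25-29 | 12 29-39 | 14 39-43 | 11 43-55 |
Completion: 10=25  11=55  12=39  13=14  14=43  15=29  16=4
Turnaround (C−A): 10=25  11=55  12=39  13=14  14=43  15=29  16=4
Turnaround times: 10=25, 11=55, 12=39, 13=14, 14=43, 15=29, 16=4
Average turnaround = (25+55+39+14+43+29+4) / 7 = 209/7 = 29.86

29.86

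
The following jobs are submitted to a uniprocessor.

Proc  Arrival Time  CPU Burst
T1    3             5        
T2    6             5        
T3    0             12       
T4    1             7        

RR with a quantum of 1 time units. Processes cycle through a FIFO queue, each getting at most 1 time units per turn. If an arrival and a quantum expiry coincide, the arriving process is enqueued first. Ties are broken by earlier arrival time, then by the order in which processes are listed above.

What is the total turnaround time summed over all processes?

86

Timeline: | T3 0-1 | T4 1-2 | T3 2-3 | T4 3-4 | T1 4-5 | T3 5-6 | T4 6-7 | T1 7-8 | T2 8-9 | T3 9-10 | T4 10-11 | T1 11-12 | T2 12-13 | T3 13-14 | T4 14-15 | T1 15-16 | T2 16-17 | T3 17-18 | T4 18-19 | T1 19-20 | T2 20-21 | T3 21-22 | T4 22-23 | T2 23-24 | T3 24-29 |
Completion: T1=20  T2=24  T3=29  T4=23
Turnaround = completion − arrival: T1=17, T2=18, T3=29, T4=22
Total turnaround = 17 + 18 + 29 + 22 = 86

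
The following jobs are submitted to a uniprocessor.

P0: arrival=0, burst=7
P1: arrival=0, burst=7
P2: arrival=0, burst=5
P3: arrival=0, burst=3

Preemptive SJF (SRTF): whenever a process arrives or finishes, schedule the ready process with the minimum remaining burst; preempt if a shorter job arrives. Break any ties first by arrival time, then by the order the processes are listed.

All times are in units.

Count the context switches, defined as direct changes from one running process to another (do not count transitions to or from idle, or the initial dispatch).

Timeline: | P3 0-3 | P2 3-8 | P0 8-15 | P1 15-22 |
Completion: P0=15  P1=22  P2=8  P3=3
Turnaround (C−A): P0=15  P1=22  P2=8  P3=3

3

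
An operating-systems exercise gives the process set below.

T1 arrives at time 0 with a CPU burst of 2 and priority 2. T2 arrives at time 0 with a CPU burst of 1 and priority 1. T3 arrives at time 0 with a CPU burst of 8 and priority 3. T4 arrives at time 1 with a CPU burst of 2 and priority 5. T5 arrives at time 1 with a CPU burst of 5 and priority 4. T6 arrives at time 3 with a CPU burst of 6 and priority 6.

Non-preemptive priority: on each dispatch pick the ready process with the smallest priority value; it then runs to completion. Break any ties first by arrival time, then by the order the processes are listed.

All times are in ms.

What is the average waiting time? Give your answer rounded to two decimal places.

7.33

Schedule: | T2 0-1 | T1 1-3 | T3 3-11 | T5 11-16 | T4 16-18 | T6 18-24 |
Completion: T1=3  T2=1  T3=11  T4=18  T5=16  T6=24
Waiting times: T1=1, T2=0, T3=3, T4=15, T5=10, T6=15
Average waiting = (1+0+3+15+10+15) / 6 = 44/6 = 7.33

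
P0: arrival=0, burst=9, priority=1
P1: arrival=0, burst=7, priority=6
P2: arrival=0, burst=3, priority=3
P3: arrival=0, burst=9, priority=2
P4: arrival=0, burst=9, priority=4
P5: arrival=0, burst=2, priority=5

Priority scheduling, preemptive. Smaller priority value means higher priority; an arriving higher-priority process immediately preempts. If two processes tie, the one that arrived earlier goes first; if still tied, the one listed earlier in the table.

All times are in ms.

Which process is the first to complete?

P0

Timeline: | P0 0-9 | P3 9-18 | P2 18-21 | P4 21-30 | P5 30-32 | P1 32-39 |
Completion: P0=9  P1=39  P2=21  P3=18  P4=30  P5=32
Turnaround (C−A): P0=9  P1=39  P2=21  P3=18  P4=30  P5=32
Finish order: P0 → P3 → P2 → P4 → P5 → P1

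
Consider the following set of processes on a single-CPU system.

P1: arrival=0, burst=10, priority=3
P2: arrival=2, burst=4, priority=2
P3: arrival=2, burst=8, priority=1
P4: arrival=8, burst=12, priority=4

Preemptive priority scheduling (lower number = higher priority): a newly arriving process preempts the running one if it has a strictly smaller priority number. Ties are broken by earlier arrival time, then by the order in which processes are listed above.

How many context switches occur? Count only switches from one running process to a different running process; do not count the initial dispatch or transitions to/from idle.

4

Gantt: | P1 0-2 | P3 2-10 | P2 10-14 | P1 14-22 | P4 22-34 |
Completion: P1=22  P2=14  P3=10  P4=34
Turnaround (C−A): P1=22  P2=12  P3=8  P4=26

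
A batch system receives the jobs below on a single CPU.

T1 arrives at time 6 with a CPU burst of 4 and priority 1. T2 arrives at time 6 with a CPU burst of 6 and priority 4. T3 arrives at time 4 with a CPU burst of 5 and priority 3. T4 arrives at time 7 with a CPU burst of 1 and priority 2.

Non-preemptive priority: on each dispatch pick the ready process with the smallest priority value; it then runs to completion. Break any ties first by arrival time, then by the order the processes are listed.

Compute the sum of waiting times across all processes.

Schedule: | idle 0-4 | T3 4-9 | T1 9-13 | T4 13-14 | T2 14-20 |
Completion: T1=13  T2=20  T3=9  T4=14
Waiting = turnaround − burst: T1=3, T2=8, T3=0, T4=6
Total waiting = 3 + 8 + 0 + 6 = 17

17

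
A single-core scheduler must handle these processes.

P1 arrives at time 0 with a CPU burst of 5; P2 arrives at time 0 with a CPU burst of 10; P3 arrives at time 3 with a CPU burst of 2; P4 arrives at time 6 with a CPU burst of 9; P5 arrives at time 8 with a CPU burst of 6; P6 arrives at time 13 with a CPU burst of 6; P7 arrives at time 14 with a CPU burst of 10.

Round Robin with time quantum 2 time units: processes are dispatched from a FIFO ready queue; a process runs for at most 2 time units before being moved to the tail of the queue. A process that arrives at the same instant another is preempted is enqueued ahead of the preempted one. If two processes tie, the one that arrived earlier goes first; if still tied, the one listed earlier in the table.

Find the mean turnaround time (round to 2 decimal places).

26.00

Gantt: | P1 0-2 | P2 2-4 | P1 4-6 | P3 6-8 | P2 8-10 | P4 10-12 | P1 12-13 | P5 13-15 | P2 15-17 | P4 17-19 | P6 19-21 | P7 21-23 | P5 23-25 | P2 25-27 | P4 27-29 | P6 29-31 | P7 31-33 | P5 33-35 | P2 35-37 | P4 37-39 | P6 39-41 | P7 41-43 | P4 43-44 | P7 44-48 |
Completion: P1=13  P2=37  P3=8  P4=44  P5=35  P6=41  P7=48
Turnaround (C−A): P1=13  P2=37  P3=5  P4=38  P5=27  P6=28  P7=34
Turnaround times: P1=13, P2=37, P3=5, P4=38, P5=27, P6=28, P7=34
Average turnaround = (13+37+5+38+27+28+34) / 7 = 182/7 = 26.00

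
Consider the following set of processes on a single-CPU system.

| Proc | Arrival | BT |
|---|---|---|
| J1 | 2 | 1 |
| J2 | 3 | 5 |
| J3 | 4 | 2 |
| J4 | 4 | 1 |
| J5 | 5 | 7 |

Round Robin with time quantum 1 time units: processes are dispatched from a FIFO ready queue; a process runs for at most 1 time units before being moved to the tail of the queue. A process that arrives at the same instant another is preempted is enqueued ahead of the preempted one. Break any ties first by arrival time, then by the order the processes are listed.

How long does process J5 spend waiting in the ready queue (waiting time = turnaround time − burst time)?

Gantt: | idle 0-2 | J1 2-3 | J2 3-4 | J3 4-5 | J4 5-6 | J2 6-7 | J5 7-8 | J3 8-9 | J2 9-10 | J5 10-11 | J2 11-12 | J5 12-13 | J2 13-14 | J5 14-18 |
Completion: J1=3  J2=14  J3=9  J4=6  J5=18
Turnaround (C−A): J1=1  J2=11  J3=5  J4=2  J5=13
Waiting(J5) = turnaround − burst = 13 − 7 = 6

6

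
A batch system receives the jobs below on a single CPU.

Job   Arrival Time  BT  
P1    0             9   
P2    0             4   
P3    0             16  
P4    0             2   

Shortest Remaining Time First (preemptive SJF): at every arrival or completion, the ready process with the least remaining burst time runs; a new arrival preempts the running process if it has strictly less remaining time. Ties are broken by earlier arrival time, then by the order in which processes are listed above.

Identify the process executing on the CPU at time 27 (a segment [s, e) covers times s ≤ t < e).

Schedule: | P4 0-2 | P2 2-6 | P1 6-15 | P3 15-31 |
Completion: P1=15  P2=6  P3=31  P4=2
Turnaround (C−A): P1=15  P2=6  P3=31  P4=2

P3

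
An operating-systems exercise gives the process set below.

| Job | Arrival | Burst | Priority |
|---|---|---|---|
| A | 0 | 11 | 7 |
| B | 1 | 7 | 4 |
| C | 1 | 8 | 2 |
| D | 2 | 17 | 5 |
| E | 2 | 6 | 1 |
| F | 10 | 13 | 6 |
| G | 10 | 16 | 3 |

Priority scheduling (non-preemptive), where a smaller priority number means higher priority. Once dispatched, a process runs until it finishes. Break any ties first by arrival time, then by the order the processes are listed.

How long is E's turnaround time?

Timeline: | A 0-11 | E 11-17 | C 17-25 | G 25-41 | B 41-48 | D 48-65 | F 65-78 |
Completion: A=11  B=48  C=25  D=65  E=17  F=78  G=41
Turnaround (C−A): A=11  B=47  C=24  D=63  E=15  F=68  G=31
Turnaround(E) = completion − arrival = 17 − 2 = 15

15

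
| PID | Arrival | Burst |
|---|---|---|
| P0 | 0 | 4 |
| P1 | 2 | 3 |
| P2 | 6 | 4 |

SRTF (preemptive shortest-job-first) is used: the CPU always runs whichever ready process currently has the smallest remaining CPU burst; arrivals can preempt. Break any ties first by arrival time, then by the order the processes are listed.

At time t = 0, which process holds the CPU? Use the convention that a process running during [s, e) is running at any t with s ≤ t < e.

P0

Timeline: | P0 0-4 | P1 4-7 | P2 7-11 |
Completion: P0=4  P1=7  P2=11
Turnaround (C−A): P0=4  P1=5  P2=5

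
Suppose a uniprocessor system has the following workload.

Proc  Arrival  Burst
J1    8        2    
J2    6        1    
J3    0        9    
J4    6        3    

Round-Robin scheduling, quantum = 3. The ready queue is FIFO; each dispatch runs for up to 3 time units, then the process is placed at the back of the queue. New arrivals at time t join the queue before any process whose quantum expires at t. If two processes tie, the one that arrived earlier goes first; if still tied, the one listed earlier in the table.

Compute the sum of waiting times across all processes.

Gantt: | J3 0-6 | J2 6-7 | J4 7-10 | J3 10-13 | J1 13-15 |
Completion: J1=15  J2=7  J3=13  J4=10
Turnaround (C−A): J1=7  J2=1  J3=13  J4=4
Waiting = turnaround − burst: J1=5, J2=0, J3=4, J4=1
Total waiting = 5 + 0 + 4 + 1 = 10

10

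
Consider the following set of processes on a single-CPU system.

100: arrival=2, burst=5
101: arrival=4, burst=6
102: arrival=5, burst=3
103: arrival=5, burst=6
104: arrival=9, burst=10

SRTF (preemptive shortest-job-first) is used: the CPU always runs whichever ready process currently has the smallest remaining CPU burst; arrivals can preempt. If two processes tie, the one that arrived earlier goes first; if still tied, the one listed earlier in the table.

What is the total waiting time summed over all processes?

32

Timeline: | idle 0-2 | 100 2-7 | 102 7-10 | 101 10-16 | 103 16-22 | 104 22-32 |
Completion: 100=7  101=16  102=10  103=22  104=32
Turnaround (C−A): 100=5  101=12  102=5  103=17  104=23
Waiting = turnaround − burst: 100=0, 101=6, 102=2, 103=11, 104=13
Total waiting = 0 + 6 + 2 + 11 + 13 = 32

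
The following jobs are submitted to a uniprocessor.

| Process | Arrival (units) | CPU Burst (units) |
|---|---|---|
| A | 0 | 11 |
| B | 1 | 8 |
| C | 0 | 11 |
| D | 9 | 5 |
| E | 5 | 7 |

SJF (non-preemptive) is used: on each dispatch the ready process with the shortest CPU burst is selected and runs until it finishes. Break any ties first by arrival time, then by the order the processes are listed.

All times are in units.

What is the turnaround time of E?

Schedule: | A 0-11 | D 11-16 | E 16-23 | B 23-31 | C 31-42 |
Completion: A=11  B=31  C=42  D=16  E=23
Turnaround (C−A): A=11  B=30  C=42  D=7  E=18
Turnaround(E) = completion − arrival = 23 − 5 = 18

18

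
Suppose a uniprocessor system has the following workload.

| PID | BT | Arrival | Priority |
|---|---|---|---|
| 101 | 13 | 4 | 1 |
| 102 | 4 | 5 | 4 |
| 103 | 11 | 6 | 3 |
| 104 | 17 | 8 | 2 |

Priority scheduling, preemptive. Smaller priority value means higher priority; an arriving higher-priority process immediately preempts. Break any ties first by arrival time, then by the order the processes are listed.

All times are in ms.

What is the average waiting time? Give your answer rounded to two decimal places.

19.25

Timeline: | idle 0-4 | 101 4-17 | 104 17-34 | 103 34-45 | 102 45-49 |
Completion: 101=17  102=49  103=45  104=34
Turnaround (C−A): 101=13  102=44  103=39  104=26
Waiting times: 101=0, 102=40, 103=28, 104=9
Average waiting = (0+40+28+9) / 4 = 77/4 = 19.25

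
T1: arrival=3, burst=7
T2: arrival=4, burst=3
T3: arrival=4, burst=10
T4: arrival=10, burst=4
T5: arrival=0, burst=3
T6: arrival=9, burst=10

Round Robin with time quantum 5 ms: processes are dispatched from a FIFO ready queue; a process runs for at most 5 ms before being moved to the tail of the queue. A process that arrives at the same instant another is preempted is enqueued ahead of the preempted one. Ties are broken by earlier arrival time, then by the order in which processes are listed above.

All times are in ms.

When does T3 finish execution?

Schedule: | T5 0-3 | T1 3-8 | T2 8-11 | T3 11-16 | T1 16-18 | T6 18-23 | T4 23-27 | T3 27-32 | T6 32-37 |
Completion: T1=18  T2=11  T3=32  T4=27  T5=3  T6=37
Turnaround (C−A): T1=15  T2=7  T3=28  T4=17  T5=3  T6=28

32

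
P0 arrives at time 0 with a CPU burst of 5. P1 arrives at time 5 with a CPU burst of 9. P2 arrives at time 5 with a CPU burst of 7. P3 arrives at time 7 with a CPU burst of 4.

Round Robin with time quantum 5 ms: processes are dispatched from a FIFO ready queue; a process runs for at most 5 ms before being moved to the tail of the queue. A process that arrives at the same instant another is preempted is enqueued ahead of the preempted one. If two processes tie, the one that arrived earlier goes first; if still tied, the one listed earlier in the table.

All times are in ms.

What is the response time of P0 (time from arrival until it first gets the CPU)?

Timeline: | P0 0-5 | P1 5-10 | P2 10-15 | P3 15-19 | P1 19-23 | P2 23-25 |
Completion: P0=5  P1=23  P2=25  P3=19
Turnaround (C−A): P0=5  P1=18  P2=20  P3=12
Response(P0) = first start − arrival = 0 − 0 = 0

0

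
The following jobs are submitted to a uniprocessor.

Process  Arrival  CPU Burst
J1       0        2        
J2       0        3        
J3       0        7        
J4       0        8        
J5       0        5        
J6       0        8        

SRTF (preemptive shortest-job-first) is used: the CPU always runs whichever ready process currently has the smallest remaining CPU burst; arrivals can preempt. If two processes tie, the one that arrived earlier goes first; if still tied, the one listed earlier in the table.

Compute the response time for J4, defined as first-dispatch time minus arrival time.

Schedule: | J1 0-2 | J2 2-5 | J5 5-10 | J3 10-17 | J4 17-25 | J6 25-33 |
Completion: J1=2  J2=5  J3=17  J4=25  J5=10  J6=33
Turnaround (C−A): J1=2  J2=5  J3=17  J4=25  J5=10  J6=33
Response(J4) = first start − arrival = 17 − 0 = 17

17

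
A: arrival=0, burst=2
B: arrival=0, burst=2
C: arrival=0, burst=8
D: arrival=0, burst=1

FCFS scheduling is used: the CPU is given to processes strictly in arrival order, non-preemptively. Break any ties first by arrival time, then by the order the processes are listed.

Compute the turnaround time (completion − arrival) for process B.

4

Gantt: | A 0-2 | B 2-4 | C 4-12 | D 12-13 |
Completion: A=2  B=4  C=12  D=13
Turnaround (C−A): A=2  B=4  C=12  D=13
Turnaround(B) = completion − arrival = 4 − 0 = 4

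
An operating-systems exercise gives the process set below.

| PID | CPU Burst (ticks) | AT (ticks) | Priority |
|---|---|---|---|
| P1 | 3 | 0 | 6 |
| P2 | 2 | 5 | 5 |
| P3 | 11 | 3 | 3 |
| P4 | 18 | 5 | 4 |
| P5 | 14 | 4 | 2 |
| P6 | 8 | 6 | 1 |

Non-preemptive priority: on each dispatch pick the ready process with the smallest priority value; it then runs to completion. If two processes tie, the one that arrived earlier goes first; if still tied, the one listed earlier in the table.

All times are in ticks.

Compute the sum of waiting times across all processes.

Timeline: | P1 0-3 | P3 3-14 | P6 14-22 | P5 22-36 | P4 36-54 | P2 54-56 |
Completion: P1=3  P2=56  P3=14  P4=54  P5=36  P6=22
Waiting = turnaround − burst: P1=0, P2=49, P3=0, P4=31, P5=18, P6=8
Total waiting = 0 + 49 + 0 + 31 + 18 + 8 = 106

106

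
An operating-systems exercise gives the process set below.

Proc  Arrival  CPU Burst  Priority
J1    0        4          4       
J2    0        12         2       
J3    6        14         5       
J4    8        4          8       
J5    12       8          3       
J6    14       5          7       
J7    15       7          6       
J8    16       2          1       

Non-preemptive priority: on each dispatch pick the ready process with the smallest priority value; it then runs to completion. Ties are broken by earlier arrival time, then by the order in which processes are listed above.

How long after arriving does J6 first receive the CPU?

33

Gantt: | J2 0-12 | J5 12-20 | J8 20-22 | J1 22-26 | J3 26-40 | J7 40-47 | J6 47-52 | J4 52-56 |
Completion: J1=26  J2=12  J3=40  J4=56  J5=20  J6=52  J7=47  J8=22
Response(J6) = first start − arrival = 47 − 14 = 33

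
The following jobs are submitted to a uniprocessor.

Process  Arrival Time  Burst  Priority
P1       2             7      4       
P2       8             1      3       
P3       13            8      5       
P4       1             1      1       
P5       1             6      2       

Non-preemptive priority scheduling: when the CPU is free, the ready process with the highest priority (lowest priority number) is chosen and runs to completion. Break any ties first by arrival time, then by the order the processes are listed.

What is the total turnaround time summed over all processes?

Schedule: | idle 0-1 | P4 1-2 | P5 2-8 | P2 8-9 | P1 9-16 | P3 16-24 |
Completion: P1=16  P2=9  P3=24  P4=2  P5=8
Turnaround = completion − arrival: P1=14, P2=1, P3=11, P4=1, P5=7
Total turnaround = 14 + 1 + 11 + 1 + 7 = 34

34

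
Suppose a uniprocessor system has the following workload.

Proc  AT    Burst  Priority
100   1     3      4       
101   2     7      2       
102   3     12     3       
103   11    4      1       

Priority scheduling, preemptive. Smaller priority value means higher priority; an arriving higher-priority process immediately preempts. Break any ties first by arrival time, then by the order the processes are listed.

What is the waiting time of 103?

0

Schedule: | idle 0-1 | 100 1-2 | 101 2-9 | 102 9-11 | 103 11-15 | 102 15-25 | 100 25-27 |
Completion: 100=27  101=9  102=25  103=15
Turnaround (C−A): 100=26  101=7  102=22  103=4
Waiting(103) = turnaround − burst = 4 − 4 = 0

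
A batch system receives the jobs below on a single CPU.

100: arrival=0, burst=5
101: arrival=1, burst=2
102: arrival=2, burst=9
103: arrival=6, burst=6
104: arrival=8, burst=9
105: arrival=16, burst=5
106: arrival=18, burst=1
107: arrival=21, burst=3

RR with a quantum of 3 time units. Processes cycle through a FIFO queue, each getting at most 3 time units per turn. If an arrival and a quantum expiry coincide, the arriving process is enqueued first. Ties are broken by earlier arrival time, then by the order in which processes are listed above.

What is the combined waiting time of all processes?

98

Timeline: | 100 0-3 | 101 3-5 | 102 5-8 | 100 8-10 | 103 10-13 | 104 13-16 | 102 16-19 | 103 19-22 | 105 22-25 | 104 25-28 | 106 28-29 | 102 29-32 | 107 32-35 | 105 35-37 | 104 37-40 |
Completion: 100=10  101=5  102=32  103=22  104=40  105=37  106=29  107=35
Turnaround (C−A): 100=10  101=4  102=30  103=16  104=32  105=21  106=11  107=14
Waiting = turnaround − burst: 100=5, 101=2, 102=21, 103=10, 104=23, 105=16, 106=10, 107=11
Total waiting = 5 + 2 + 21 + 10 + 23 + 16 + 10 + 11 = 98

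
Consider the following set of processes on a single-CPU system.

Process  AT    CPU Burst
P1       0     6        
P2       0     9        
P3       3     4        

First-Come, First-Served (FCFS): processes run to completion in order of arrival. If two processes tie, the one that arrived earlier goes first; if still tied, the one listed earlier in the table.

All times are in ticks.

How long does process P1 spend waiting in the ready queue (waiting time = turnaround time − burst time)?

Timeline: | P1 0-6 | P2 6-15 | P3 15-19 |
Completion: P1=6  P2=15  P3=19
Waiting(P1) = turnaround − burst = 6 − 6 = 0

0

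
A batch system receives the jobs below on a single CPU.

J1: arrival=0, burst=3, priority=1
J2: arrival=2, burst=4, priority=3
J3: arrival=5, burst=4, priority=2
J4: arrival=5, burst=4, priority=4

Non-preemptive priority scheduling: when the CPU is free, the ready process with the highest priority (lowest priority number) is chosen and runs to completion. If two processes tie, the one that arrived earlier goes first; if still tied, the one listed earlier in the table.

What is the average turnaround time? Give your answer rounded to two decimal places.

Gantt: | J1 0-3 | J2 3-7 | J3 7-11 | J4 11-15 |
Completion: J1=3  J2=7  J3=11  J4=15
Turnaround (C−A): J1=3  J2=5  J3=6  J4=10
Turnaround times: J1=3, J2=5, J3=6, J4=10
Average turnaround = (3+5+6+10) / 4 = 24/4 = 6.00

6.00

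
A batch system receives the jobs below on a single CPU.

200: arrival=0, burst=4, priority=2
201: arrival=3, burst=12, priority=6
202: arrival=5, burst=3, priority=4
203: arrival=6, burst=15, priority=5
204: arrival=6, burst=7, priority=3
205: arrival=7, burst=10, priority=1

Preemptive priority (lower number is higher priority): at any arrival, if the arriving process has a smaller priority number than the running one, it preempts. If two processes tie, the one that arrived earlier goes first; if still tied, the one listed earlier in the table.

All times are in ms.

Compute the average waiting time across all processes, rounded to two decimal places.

13.67

Gantt: | 200 0-4 | 201 4-5 | 202 5-6 | 204 6-7 | 205 7-17 | 204 17-23 | 202 23-25 | 203 25-40 | 201 40-51 |
Completion: 200=4  201=51  202=25  203=40  204=23  205=17
Waiting times: 200=0, 201=36, 202=17, 203=19, 204=10, 205=0
Average waiting = (0+36+17+19+10+0) / 6 = 82/6 = 13.67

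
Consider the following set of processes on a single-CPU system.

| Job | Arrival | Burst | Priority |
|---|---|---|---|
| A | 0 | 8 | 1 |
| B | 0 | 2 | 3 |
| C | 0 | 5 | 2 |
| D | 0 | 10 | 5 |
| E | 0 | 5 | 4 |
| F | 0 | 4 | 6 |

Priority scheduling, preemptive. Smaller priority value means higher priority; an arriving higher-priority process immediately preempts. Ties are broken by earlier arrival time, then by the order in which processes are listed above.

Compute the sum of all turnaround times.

120

Timeline: | A 0-8 | C 8-13 | B 13-15 | E 15-20 | D 20-30 | F 30-34 |
Completion: A=8  B=15  C=13  D=30  E=20  F=34
Turnaround = completion − arrival: A=8, B=15, C=13, D=30, E=20, F=34
Total turnaround = 8 + 15 + 13 + 30 + 20 + 34 = 120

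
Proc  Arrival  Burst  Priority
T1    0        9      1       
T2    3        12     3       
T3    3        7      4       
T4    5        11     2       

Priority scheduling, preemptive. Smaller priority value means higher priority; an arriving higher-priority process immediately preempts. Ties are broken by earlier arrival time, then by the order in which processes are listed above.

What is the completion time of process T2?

32

Timeline: | T1 0-9 | T4 9-20 | T2 20-32 | T3 32-39 |
Completion: T1=9  T2=32  T3=39  T4=20
Turnaround (C−A): T1=9  T2=29  T3=36  T4=15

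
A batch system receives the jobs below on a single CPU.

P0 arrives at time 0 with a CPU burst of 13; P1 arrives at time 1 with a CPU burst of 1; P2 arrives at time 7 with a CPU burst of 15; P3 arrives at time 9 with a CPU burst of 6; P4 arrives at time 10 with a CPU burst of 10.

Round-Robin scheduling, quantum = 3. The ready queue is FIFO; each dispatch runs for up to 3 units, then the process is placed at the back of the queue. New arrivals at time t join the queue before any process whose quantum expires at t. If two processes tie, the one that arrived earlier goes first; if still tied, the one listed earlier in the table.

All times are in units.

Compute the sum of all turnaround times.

127

Gantt: | P0 0-3 | P1 3-4 | P0 4-7 | P2 7-10 | P0 10-13 | P3 13-16 | P4 16-19 | P2 19-22 | P0 22-25 | P3 25-28 | P4 28-31 | P2 31-34 | P0 34-35 | P4 35-38 | P2 38-41 | P4 41-42 | P2 42-45 |
Completion: P0=35  P1=4  P2=45  P3=28  P4=42
Turnaround = completion − arrival: P0=35, P1=3, P2=38, P3=19, P4=32
Total turnaround = 35 + 3 + 38 + 19 + 32 = 127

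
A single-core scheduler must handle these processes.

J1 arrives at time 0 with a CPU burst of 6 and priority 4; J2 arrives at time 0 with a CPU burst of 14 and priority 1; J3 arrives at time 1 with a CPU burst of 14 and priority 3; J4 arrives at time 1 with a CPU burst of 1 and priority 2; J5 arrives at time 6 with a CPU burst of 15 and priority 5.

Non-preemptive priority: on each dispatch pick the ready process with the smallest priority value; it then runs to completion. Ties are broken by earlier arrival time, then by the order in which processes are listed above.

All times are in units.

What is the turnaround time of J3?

28

Timeline: | J2 0-14 | J4 14-15 | J3 15-29 | J1 29-35 | J5 35-50 |
Completion: J1=35  J2=14  J3=29  J4=15  J5=50
Turnaround (C−A): J1=35  J2=14  J3=28  J4=14  J5=44
Turnaround(J3) = completion − arrival = 29 − 1 = 28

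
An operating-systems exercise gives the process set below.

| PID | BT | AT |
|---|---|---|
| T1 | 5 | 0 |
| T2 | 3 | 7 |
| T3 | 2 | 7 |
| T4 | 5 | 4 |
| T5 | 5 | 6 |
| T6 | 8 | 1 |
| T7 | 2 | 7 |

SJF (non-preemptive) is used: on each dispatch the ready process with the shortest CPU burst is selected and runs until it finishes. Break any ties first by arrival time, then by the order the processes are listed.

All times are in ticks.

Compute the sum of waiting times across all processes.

Gantt: | T1 0-5 | T4 5-10 | T3 10-12 | T7 12-14 | T2 14-17 | T5 17-22 | T6 22-30 |
Completion: T1=5  T2=17  T3=12  T4=10  T5=22  T6=30  T7=14
Turnaround (C−A): T1=5  T2=10  T3=5  T4=6  T5=16  T6=29  T7=7
Waiting = turnaround − burst: T1=0, T2=7, T3=3, T4=1, T5=11, T6=21, T7=5
Total waiting = 0 + 7 + 3 + 1 + 11 + 21 + 5 = 48

48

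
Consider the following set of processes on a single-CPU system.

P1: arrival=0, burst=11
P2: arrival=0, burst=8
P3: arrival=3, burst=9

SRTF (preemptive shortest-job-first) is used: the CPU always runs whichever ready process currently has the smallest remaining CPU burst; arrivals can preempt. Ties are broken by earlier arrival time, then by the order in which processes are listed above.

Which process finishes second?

P3

Timeline: | P2 0-8 | P3 8-17 | P1 17-28 |
Completion: P1=28  P2=8  P3=17
Turnaround (C−A): P1=28  P2=8  P3=14
Finish order: P2 → P3 → P1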